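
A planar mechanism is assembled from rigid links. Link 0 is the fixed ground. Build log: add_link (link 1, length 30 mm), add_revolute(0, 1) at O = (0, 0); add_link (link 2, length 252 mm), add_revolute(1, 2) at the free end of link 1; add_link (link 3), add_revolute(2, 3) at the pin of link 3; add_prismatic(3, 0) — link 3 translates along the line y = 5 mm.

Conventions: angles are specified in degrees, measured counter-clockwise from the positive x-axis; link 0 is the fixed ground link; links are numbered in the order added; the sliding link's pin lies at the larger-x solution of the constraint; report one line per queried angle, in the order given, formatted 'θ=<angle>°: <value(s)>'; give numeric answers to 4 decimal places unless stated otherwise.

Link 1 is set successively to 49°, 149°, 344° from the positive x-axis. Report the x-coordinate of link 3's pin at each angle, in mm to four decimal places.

geometry: r = 30 mm, L = 252 mm, e = 5 mm
θ=49°: crank pin P = (r cos θ, r sin θ) = (19.681771, 22.641287)
θ=49°: h = r sin θ − e = 22.641287 − 5 = 17.641287
θ=49°: x = r cos θ + √(L² − h²) = 19.681771 + 251.381751 = 271.063522
θ=149°: crank pin P = (r cos θ, r sin θ) = (-25.715019, 15.451142)
θ=149°: h = r sin θ − e = 15.451142 − 5 = 10.451142
θ=149°: x = r cos θ + √(L² − h²) = -25.715019 + 251.783188 = 226.068169
θ=344°: crank pin P = (r cos θ, r sin θ) = (28.837851, -8.269121)
θ=344°: h = r sin θ − e = -8.269121 − 5 = -13.269121
θ=344°: x = r cos θ + √(L² − h²) = 28.837851 + 251.650413 = 280.488264

θ=49°: 271.0635
θ=149°: 226.0682
θ=344°: 280.4883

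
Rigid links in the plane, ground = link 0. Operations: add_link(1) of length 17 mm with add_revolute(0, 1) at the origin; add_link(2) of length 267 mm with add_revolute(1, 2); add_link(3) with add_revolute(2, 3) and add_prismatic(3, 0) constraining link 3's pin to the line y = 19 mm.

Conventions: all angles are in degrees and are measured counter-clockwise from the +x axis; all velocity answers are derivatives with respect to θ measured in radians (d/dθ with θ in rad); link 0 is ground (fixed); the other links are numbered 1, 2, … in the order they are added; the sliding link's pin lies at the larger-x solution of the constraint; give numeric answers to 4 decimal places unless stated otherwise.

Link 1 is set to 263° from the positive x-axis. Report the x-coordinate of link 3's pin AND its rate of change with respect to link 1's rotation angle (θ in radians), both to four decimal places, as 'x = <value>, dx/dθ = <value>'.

geometry: r = 17 mm, L = 267 mm, e = 19 mm
crank pin P = (r cos θ, r sin θ) = (-2.071779, -16.873285)
h = r sin θ − e = -16.873285 − 19 = -35.873285
x = r cos θ + √(L² − h²) = -2.071779 + 264.579114 = 262.507335
dx/dθ = −r sin θ − h·r cos θ/√(L² − h²) (θ in radians; h = -35.873285) = 16.592380

x = 262.5073, dx/dθ = 16.5924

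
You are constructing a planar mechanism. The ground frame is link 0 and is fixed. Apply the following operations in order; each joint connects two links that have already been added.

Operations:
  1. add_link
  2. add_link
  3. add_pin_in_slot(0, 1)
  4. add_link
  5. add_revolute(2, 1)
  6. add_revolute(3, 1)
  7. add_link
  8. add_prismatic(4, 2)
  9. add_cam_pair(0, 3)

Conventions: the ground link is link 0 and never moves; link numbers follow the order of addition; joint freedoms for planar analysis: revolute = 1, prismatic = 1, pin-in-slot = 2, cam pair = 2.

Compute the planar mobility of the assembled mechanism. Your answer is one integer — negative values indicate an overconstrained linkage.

link 0 = ground. State L|J1|J2 = 1|0|0
+link1  2|0|0
+link2  3|0|0
PS(0,1) f=2→J2  3|0|1
+link3  4|0|1
R(2,1) f=1→J1  4|1|1
R(3,1) f=1→J1  4|2|1
+link4  5|2|1
P(4,2) f=1→J1  5|3|1
C(0,3) f=2→J2  5|3|2
M = 3(5−1)−2·3−2 = 12−6−2 = 4

M = 4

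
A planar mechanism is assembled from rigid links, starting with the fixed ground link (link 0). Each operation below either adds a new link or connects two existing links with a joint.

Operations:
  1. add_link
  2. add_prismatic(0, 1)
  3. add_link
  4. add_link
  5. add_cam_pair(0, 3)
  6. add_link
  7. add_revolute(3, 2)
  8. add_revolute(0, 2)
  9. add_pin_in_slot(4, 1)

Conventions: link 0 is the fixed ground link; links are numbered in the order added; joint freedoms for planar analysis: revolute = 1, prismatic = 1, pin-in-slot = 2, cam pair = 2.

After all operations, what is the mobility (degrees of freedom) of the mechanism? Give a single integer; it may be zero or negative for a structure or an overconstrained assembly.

(L,J1,J2)=(1,0,0); link0 fixed
link1: (2,0,0)
P 0-1 [J1]: (2,1,0)
link2: (3,1,0)
link3: (4,1,0)
C 0-3 [J2]: (4,1,1)
link4: (5,1,1)
R 3-2 [J1]: (5,2,1)
R 0-2 [J1]: (5,3,1)
PS 4-1 [J2]: (5,3,2)
Grübler: 3·4 − 2·3 − 2 = 4

M = 4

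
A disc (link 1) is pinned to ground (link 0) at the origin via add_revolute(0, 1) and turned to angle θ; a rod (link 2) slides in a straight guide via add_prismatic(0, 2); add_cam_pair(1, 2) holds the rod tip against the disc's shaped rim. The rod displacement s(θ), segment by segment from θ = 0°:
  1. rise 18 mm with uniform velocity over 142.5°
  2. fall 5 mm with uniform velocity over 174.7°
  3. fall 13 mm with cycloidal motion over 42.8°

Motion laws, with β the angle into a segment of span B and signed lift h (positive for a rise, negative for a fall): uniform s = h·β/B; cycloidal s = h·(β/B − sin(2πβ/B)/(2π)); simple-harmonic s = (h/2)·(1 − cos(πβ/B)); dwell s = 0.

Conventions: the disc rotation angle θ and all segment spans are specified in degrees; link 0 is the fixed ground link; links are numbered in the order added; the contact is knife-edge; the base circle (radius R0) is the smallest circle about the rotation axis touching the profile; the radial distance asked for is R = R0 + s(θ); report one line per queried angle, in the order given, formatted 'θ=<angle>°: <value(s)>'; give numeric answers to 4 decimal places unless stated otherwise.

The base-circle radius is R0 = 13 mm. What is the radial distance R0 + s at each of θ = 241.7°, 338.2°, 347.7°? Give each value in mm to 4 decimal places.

segment 1 (0° to 142.5°, uniform, h = 18) is passed completely: s = 0.0000 + (18) = 18.0000
θ = 241.7° falls in segment 2 (142.5° to 317.2°, uniform, h = -5): β = 241.7 − 142.5 = 99.2°, B = 174.7°; Δs = -5·99.2/174.7 = -2.8392; s = 18.0000 − 2.8392 = 15.1608
segment 2 (142.5° to 317.2°, uniform, h = -5) is passed completely: s = 18.0000 + (-5) = 13.0000
θ = 338.2° falls in segment 3 (317.2° to 360°, cycloidal, h = -13): β = 338.2 − 317.2 = 21°, B = 42.8°; Δs = -13·(0.4907 − sin(2π·0.4907)/(2π)) = -6.2571; s = 13.0000 − 6.2571 = 6.7429
θ = 347.7° falls in segment 3 (317.2° to 360°, cycloidal, h = -13): β = 347.7 − 317.2 = 30.5°, B = 42.8°; Δs = -13·(0.7126 − sin(2π·0.7126)/(2π)) = -11.2762; s = 13.0000 − 11.2762 = 1.7238
θ=241.7°: R = R0 + s = 13 + 15.1608 = 28.1608
θ=338.2°: R = R0 + s = 13 + 6.7429 = 19.7429
θ=347.7°: R = R0 + s = 13 + 1.7238 = 14.7238

θ=241.7°: 28.1608
θ=338.2°: 19.7429
θ=347.7°: 14.7238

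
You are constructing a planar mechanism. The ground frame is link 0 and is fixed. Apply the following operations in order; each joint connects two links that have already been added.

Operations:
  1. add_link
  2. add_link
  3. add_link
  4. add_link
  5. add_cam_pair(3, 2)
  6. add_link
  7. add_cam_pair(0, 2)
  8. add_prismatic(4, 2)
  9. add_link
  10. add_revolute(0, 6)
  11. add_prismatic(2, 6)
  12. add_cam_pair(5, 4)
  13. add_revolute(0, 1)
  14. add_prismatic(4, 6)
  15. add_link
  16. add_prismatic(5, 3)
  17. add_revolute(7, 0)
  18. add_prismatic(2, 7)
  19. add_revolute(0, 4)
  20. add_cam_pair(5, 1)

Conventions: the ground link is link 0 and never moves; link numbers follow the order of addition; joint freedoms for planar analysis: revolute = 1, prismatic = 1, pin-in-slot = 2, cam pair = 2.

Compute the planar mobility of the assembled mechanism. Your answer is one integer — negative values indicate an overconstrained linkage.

(L,J1,J2)=(1,0,0); link0 fixed
link1: (2,0,0)
link2: (3,0,0)
link3: (4,0,0)
link4: (5,0,0)
C 3-2 [J2]: (5,0,1)
link5: (6,0,1)
C 0-2 [J2]: (6,0,2)
P 4-2 [J1]: (6,1,2)
link6: (7,1,2)
R 0-6 [J1]: (7,2,2)
P 2-6 [J1]: (7,3,2)
C 5-4 [J2]: (7,3,3)
R 0-1 [J1]: (7,4,3)
P 4-6 [J1]: (7,5,3)
link7: (8,5,3)
P 5-3 [J1]: (8,6,3)
R 7-0 [J1]: (8,7,3)
P 2-7 [J1]: (8,8,3)
R 0-4 [J1]: (8,9,3)
C 5-1 [J2]: (8,9,4)
Grübler: 3·7 − 2·9 − 4 = -1

M = -1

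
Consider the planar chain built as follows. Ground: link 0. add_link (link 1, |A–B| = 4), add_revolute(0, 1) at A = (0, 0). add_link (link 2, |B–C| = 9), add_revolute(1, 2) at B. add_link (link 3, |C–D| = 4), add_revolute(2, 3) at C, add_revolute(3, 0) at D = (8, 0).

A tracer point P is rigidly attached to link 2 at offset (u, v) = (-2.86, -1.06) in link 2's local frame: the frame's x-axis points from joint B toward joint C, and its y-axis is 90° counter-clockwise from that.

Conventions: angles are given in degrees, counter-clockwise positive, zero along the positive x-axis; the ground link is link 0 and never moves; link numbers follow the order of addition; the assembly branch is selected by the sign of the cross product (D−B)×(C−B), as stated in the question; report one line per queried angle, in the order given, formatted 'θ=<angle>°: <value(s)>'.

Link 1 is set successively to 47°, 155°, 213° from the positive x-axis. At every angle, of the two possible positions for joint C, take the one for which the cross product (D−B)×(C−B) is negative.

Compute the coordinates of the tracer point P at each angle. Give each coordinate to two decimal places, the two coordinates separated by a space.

A=(0,0), D=(8.00,0)
θ=47°: B = A + 4.00·(cos47°, sin47°) = (2.7280, 2.9254)
θ=47°: |BD| = 6.0293
θ=47°: circle(B,9.00) ∩ circle(D,4.00): a=8.4050, h=3.2181
θ=47°:   candidates: C₊=(11.6388,1.6612) cross=19.403; C₋=(8.5159,-3.9666) cross=-19.403
θ=47°:   branch - wants cross < 0 → take C=(8.5159,-3.9666) (cross=-19.403)
θ=47°: ex = (C−B)/|BC| = (0.6431,-0.7658); ey = (0.7658,0.6431)
θ=47°: P = B + -2.86·ex + -1.06·ey = (0.0770,4.4338)
θ=155°: B = A + 4.00·(cos155°, sin155°) = (-3.6252, 1.6905)
θ=155°: |BD| = 11.7475
θ=155°: circle(B,9.00) ∩ circle(D,4.00): a=8.6403, h=2.5190
θ=155°:   candidates: C₊=(5.2876,2.9399) cross=29.592; C₋=(4.5627,-2.0456) cross=-29.592
θ=155°:   branch - wants cross < 0 → take C=(4.5627,-2.0456) (cross=-29.592)
θ=155°: ex = (C−B)/|BC| = (0.9098,-0.4151); ey = (0.4151,0.9098)
θ=155°: P = B + -2.86·ex + -1.06·ey = (-6.6672,1.9134)
θ=213°: B = A + 4.00·(cos213°, sin213°) = (-3.3547, -2.1786)
θ=213°: |BD| = 11.5618
θ=213°: circle(B,9.00) ∩ circle(D,4.00): a=8.5919, h=2.6795
θ=213°:   candidates: C₊=(4.5784,2.0719) cross=30.980; C₋=(5.5882,-3.1911) cross=-30.980
θ=213°:   branch - wants cross < 0 → take C=(5.5882,-3.1911) (cross=-30.980)
θ=213°: ex = (C−B)/|BC| = (0.9937,-0.1125); ey = (0.1125,0.9937)
θ=213°: P = B + -2.86·ex + -1.06·ey = (-6.3158,-2.9101)

θ=47°: 0.08 4.43
θ=155°: -6.67 1.91
θ=213°: -6.32 -2.91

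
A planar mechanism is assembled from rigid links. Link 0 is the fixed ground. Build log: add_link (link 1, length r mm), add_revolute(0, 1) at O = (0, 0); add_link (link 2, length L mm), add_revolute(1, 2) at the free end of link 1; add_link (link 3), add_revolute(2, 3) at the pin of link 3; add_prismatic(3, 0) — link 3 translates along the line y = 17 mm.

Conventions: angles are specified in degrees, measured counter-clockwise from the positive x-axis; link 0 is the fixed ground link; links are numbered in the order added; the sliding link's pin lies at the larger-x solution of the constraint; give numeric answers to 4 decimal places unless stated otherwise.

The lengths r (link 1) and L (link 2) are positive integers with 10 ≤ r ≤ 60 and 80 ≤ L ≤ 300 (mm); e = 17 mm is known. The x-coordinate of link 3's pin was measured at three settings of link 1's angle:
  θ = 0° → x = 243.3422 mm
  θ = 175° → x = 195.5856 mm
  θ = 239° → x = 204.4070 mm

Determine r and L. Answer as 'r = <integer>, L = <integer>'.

constraint per measurement: (x − r cos θ)² + (r sin θ − e)² = L²
subtracting the θ₁ and θ₂ equations cancels the r² and L² terms:
r = (x₁² − x₂²) / (2[(x₁cos θ₁ + e sin θ₁) − (x₂cos θ₂ + e sin θ₂)]) = 24.0000 → r = 24
L² = (x₁ − r cos θ₁)² + (r sin θ₁ − e)² = 48400.0007 → L = 220.0000 → L = 220
check at θ₃=239°: x = 204.4070 (printed 204.4070) ✓

r = 24, L = 220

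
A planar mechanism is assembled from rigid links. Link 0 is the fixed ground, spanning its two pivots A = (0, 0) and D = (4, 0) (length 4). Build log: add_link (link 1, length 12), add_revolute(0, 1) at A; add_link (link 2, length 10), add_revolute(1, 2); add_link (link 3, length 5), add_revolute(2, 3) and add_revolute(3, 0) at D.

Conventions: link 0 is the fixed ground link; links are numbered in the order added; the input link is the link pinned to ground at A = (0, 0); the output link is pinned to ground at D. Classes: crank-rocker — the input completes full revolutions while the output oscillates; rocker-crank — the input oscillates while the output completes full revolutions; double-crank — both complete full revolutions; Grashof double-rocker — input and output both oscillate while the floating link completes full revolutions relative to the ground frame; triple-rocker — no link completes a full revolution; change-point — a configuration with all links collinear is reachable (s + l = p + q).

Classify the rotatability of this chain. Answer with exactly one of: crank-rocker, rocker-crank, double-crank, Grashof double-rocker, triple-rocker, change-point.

lengths: ground=4, input=12, coupler=10, output=5
sorted: s=4 (shortest), l=12 (longest), p+q=15
s + l = 16 vs p + q = 15
s + l > p + q → non-Grashof → no link fully rotates → triple-rocker

triple-rocker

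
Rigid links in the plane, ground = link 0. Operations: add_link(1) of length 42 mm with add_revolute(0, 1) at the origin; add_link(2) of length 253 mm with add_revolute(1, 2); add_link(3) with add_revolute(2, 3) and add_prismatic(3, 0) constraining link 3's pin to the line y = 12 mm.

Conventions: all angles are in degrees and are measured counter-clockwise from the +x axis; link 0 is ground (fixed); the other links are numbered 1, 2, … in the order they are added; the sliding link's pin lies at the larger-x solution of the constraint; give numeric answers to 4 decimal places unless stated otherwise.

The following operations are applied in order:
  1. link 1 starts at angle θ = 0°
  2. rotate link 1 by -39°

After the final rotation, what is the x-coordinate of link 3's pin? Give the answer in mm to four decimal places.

geometry: r = 42 mm, L = 253 mm, e = 12 mm; θ starts at 0°
rotate link 1 by -39°: θ ← 0° -39° = -39°
crank pin P = (r cos θ, r sin θ) = (32.640130, -26.431456)
h = r sin θ − e = -26.431456 − 12 = -38.431456
x = r cos θ + √(L² − h²) = 32.640130 + 250.064038 = 282.704168

282.7042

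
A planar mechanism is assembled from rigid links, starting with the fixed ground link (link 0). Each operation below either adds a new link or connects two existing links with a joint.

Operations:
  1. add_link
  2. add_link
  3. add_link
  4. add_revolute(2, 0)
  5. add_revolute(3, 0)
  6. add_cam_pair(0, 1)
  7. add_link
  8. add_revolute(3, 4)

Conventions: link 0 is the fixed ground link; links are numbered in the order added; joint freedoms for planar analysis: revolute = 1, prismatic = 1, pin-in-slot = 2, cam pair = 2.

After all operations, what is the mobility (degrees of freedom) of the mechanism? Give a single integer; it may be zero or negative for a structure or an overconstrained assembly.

(L,J1,J2)=(1,0,0); link0 fixed
link1: (2,0,0)
link2: (3,0,0)
link3: (4,0,0)
R 2-0 [J1]: (4,1,0)
R 3-0 [J1]: (4,2,0)
C 0-1 [J2]: (4,2,1)
link4: (5,2,1)
R 3-4 [J1]: (5,3,1)
Grübler: 3·4 − 2·3 − 1 = 5

M = 5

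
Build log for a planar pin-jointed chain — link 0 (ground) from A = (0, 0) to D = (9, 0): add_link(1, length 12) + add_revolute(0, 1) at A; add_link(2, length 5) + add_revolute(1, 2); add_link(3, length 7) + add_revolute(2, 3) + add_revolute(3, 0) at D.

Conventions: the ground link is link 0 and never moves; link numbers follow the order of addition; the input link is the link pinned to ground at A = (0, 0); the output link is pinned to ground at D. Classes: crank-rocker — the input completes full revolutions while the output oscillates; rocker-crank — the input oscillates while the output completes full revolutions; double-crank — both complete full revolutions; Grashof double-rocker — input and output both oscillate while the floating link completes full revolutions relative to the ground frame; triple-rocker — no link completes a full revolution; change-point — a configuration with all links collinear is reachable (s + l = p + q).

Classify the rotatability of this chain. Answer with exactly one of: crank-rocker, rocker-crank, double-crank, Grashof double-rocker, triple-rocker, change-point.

lengths: ground=9, input=12, coupler=5, output=7
sorted: s=5 (shortest), l=12 (longest), p+q=16
s + l = 17 vs p + q = 16
s + l > p + q → non-Grashof → no link fully rotates → triple-rocker

triple-rocker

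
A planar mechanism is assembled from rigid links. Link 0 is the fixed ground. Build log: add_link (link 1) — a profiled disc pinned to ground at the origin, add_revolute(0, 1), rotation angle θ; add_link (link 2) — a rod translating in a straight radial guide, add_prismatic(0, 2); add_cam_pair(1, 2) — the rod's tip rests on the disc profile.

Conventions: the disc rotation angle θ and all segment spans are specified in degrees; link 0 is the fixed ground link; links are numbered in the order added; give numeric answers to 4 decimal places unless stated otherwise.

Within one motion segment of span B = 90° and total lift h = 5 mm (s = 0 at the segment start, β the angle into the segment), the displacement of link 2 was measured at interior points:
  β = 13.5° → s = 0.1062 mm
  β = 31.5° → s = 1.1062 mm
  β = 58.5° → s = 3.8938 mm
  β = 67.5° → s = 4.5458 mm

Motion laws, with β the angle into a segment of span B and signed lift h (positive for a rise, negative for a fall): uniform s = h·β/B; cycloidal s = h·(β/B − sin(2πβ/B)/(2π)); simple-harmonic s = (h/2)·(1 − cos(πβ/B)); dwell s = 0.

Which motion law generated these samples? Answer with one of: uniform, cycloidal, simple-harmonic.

candidates at β/B = r: uniform s = h·r (linear in β); cycloidal s = h·(r − sin(2πr)/(2π)); simple-harmonic s = (h/2)(1 − cos(πr))
β=13.5°: printed 0.1062 | uniform 0.7500, cycloidal 0.1062, simple-harmonic 0.2725
β=31.5°: printed 1.1062 | uniform 1.7500, cycloidal 1.1062, simple-harmonic 1.3650
β=58.5°: printed 3.8938 | uniform 3.2500, cycloidal 3.8938, simple-harmonic 3.6350
β=67.5°: printed 4.5458 | uniform 3.7500, cycloidal 4.5458, simple-harmonic 4.2678
only one law matches every sample → cycloidal

cycloidal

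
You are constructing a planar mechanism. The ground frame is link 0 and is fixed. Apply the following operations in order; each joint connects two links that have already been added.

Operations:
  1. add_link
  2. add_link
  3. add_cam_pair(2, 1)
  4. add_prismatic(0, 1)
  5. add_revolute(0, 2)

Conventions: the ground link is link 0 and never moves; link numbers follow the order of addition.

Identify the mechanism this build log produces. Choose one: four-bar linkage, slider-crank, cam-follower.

links: 3 (incl. ground); joints: 1 revolute, 1 prismatic, 1 higher (cam) pair, forming one closed loop
3 links, revolute + prismatic + higher pair in one loop → cam-follower

cam-follower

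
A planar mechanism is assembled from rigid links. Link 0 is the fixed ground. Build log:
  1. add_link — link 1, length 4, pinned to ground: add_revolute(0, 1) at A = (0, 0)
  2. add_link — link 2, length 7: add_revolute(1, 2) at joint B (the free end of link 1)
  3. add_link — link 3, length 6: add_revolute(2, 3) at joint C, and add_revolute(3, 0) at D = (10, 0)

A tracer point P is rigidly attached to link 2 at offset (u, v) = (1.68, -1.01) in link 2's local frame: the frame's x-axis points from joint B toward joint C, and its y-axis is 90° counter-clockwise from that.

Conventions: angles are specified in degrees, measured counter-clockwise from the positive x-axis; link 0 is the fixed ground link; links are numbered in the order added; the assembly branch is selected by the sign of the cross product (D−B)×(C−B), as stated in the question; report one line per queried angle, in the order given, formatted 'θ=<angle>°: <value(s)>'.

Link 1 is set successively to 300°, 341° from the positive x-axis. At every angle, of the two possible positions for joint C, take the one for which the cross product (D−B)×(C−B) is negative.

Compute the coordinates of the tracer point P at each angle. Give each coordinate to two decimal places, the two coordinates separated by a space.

A=(0,0), D=(10.00,0)
θ=300°: B = A + 4.00·(cos300°, sin300°) = (2.0000, -3.4641)
θ=300°: |BD| = 8.7178
θ=300°: circle(B,7.00) ∩ circle(D,6.00): a=5.1045, h=4.7900
θ=300°:   candidates: C₊=(4.7809,2.9598) cross=41.758; C₋=(8.5876,-5.8314) cross=-41.758
θ=300°:   branch - wants cross < 0 → take C=(8.5876,-5.8314) (cross=-41.758)
θ=300°: ex = (C−B)/|BC| = (0.9411,-0.3382); ey = (0.3382,0.9411)
θ=300°: P = B + 1.68·ex + -1.01·ey = (3.2395,-4.9827)
θ=341°: B = A + 4.00·(cos341°, sin341°) = (3.7821, -1.3023)
θ=341°: |BD| = 6.3528
θ=341°: circle(B,7.00) ∩ circle(D,6.00): a=4.1996, h=5.6003
θ=341°:   candidates: C₊=(6.7445,5.0400) cross=35.578; C₋=(9.0405,-5.9228) cross=-35.578
θ=341°:   branch - wants cross < 0 → take C=(9.0405,-5.9228) (cross=-35.578)
θ=341°: ex = (C−B)/|BC| = (0.7512,-0.6601); ey = (0.6601,0.7512)
θ=341°: P = B + 1.68·ex + -1.01·ey = (4.3774,-3.1699)

θ=300°: 3.24 -4.98
θ=341°: 4.38 -3.17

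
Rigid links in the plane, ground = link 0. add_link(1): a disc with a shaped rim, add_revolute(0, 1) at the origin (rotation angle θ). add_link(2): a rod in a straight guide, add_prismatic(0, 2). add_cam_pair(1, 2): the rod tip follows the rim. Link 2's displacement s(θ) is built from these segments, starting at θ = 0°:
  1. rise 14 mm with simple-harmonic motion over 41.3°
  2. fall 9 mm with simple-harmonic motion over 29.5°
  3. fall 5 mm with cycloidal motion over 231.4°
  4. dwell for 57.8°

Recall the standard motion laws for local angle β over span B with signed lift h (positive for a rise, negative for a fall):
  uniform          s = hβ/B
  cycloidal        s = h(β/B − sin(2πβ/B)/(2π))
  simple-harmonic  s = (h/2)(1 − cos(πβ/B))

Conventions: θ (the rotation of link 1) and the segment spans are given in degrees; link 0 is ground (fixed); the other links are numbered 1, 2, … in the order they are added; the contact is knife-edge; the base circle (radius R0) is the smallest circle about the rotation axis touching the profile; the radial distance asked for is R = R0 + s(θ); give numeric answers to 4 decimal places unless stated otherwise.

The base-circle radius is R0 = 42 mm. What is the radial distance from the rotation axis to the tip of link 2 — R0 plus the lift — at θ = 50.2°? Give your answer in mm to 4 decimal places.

segment 1 (0° to 41.3°, simple-harmonic, h = 14) is passed completely: s = 0.0000 + (14) = 14.0000
θ = 50.2° falls in segment 2 (41.3° to 70.8°, simple-harmonic, h = -9): β = 50.2 − 41.3 = 8.9°, B = 29.5°; Δs = -9/2·(1 − cos(π·0.3017)) = -1.8744; s = 14.0000 − 1.8744 = 12.1256
R = R0 + s = 42 + 12.1256 = 54.1256

54.1256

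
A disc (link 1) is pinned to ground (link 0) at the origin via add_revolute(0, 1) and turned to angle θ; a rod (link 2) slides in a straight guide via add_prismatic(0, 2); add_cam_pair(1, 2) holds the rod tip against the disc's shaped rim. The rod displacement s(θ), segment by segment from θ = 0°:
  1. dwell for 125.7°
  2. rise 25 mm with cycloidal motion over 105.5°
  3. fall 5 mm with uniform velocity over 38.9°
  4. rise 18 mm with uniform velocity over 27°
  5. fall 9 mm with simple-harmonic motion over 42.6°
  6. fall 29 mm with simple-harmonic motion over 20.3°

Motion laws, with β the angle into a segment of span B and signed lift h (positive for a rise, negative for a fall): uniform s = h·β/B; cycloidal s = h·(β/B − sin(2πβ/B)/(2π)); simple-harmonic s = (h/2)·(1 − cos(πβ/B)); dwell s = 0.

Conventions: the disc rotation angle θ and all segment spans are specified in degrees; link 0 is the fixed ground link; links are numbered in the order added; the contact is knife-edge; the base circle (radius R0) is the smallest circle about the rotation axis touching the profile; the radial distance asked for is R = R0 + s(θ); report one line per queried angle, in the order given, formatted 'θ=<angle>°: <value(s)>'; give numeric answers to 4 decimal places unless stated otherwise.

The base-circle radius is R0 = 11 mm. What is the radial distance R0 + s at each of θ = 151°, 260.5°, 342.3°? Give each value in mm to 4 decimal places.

segment 1 (0° to 125.7°, dwell): s unchanged at 0.0000
θ = 151° falls in segment 2 (125.7° to 231.2°, cycloidal, h = 25): β = 151 − 125.7 = 25.3°, B = 105.5°; Δs = 25·(0.2398 − sin(2π·0.2398)/(2π)) = 2.0245; s = 0.0000 + 2.0245 = 2.0245
segment 2 (125.7° to 231.2°, cycloidal, h = 25) is passed completely: s = 0.0000 + (25) = 25.0000
θ = 260.5° falls in segment 3 (231.2° to 270.1°, uniform, h = -5): β = 260.5 − 231.2 = 29.3°, B = 38.9°; Δs = -5·29.3/38.9 = -3.7661; s = 25.0000 − 3.7661 = 21.2339
segment 3 (231.2° to 270.1°, uniform, h = -5) is passed completely: s = 25.0000 + (-5) = 20.0000
segment 4 (270.1° to 297.1°, uniform, h = 18) is passed completely: s = 20.0000 + (18) = 38.0000
segment 5 (297.1° to 339.7°, simple-harmonic, h = -9) is passed completely: s = 38.0000 + (-9) = 29.0000
θ = 342.3° falls in segment 6 (339.7° to 360°, simple-harmonic, h = -29): β = 342.3 − 339.7 = 2.6°, B = 20.3°; Δs = -29/2·(1 − cos(π·0.1281)) = -1.1580; s = 29.0000 − 1.1580 = 27.8420
θ=151°: R = R0 + s = 11 + 2.0245 = 13.0245
θ=260.5°: R = R0 + s = 11 + 21.2339 = 32.2339
θ=342.3°: R = R0 + s = 11 + 27.8420 = 38.8420

θ=151°: 13.0245
θ=260.5°: 32.2339
θ=342.3°: 38.8420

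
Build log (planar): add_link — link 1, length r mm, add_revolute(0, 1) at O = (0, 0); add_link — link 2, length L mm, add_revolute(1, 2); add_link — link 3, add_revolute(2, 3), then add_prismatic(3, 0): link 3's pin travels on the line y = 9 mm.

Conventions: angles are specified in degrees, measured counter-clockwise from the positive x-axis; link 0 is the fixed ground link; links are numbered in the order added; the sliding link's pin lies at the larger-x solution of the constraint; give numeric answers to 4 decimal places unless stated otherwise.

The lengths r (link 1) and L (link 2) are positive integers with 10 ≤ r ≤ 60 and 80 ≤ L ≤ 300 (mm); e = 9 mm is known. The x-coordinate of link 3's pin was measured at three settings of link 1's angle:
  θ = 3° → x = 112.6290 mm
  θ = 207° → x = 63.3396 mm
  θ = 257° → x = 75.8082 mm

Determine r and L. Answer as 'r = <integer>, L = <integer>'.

constraint per measurement: (x − r cos θ)² + (r sin θ − e)² = L²
subtracting the θ₁ and θ₂ equations cancels the r² and L² terms:
r = (x₁² − x₂²) / (2[(x₁cos θ₁ + e sin θ₁) − (x₂cos θ₂ + e sin θ₂)]) = 25.0000 → r = 25
L² = (x₁ − r cos θ₁)² + (r sin θ₁ − e)² = 7744.0082 → L = 88.0000 → L = 88
check at θ₃=257°: x = 75.8082 (printed 75.8082) ✓

r = 25, L = 88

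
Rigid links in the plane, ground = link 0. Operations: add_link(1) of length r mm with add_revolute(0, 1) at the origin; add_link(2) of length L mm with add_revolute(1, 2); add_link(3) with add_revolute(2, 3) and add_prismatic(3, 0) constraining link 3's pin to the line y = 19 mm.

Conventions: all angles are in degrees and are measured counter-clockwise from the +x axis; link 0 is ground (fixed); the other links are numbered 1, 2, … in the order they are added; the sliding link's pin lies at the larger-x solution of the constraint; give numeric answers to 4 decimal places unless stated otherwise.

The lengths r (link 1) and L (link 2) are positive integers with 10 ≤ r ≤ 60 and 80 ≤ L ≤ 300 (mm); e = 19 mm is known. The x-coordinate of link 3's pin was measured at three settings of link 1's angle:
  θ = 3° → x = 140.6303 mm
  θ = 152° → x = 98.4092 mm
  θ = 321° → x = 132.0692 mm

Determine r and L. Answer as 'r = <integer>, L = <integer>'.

constraint per measurement: (x − r cos θ)² + (r sin θ − e)² = L²
subtracting the θ₁ and θ₂ equations cancels the r² and L² terms:
r = (x₁² − x₂²) / (2[(x₁cos θ₁ + e sin θ₁) − (x₂cos θ₂ + e sin θ₂)]) = 23.0000 → r = 23
L² = (x₁ − r cos θ₁)² + (r sin θ₁ − e)² = 14161.0114 → L = 119.0000 → L = 119
check at θ₃=321°: x = 132.0692 (printed 132.0692) ✓

r = 23, L = 119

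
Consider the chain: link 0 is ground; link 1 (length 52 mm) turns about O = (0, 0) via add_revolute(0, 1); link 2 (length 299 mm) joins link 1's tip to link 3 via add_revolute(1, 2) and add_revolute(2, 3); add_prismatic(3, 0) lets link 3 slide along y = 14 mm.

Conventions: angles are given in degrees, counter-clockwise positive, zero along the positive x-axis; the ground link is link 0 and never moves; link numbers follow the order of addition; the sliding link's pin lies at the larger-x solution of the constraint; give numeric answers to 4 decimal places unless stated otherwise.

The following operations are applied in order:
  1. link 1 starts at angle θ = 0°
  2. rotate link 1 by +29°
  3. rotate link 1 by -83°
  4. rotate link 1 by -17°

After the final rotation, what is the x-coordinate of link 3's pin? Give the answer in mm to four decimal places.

geometry: r = 52 mm, L = 299 mm, e = 14 mm; θ starts at 0°
rotate link 1 by +29°: θ ← 0° +29° = 29°
rotate link 1 by -83°: θ ← 29° -83° = -54°
rotate link 1 by -17°: θ ← -54° -17° = -71°
crank pin P = (r cos θ, r sin θ) = (16.929544, -49.166966)
h = r sin θ − e = -49.166966 − 14 = -63.166966
x = r cos θ + √(L² − h²) = 16.929544 + 292.251492 = 309.181036

309.1810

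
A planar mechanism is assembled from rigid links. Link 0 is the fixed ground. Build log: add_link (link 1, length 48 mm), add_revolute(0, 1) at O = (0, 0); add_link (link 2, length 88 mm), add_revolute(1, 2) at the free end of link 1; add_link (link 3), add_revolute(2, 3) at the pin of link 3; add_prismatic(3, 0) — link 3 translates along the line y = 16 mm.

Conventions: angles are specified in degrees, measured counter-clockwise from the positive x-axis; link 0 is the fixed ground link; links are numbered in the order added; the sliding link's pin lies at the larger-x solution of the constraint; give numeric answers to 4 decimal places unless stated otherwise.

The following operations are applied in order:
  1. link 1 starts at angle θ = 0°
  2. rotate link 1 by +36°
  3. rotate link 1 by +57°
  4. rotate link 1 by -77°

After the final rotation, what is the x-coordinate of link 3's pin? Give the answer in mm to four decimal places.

geometry: r = 48 mm, L = 88 mm, e = 16 mm; θ starts at 0°
rotate link 1 by +36°: θ ← 0° +36° = 36°
rotate link 1 by +57°: θ ← 36° +57° = 93°
rotate link 1 by -77°: θ ← 93° -77° = 16°
crank pin P = (r cos θ, r sin θ) = (46.140561, 13.230593)
h = r sin θ − e = 13.230593 − 16 = -2.769407
x = r cos θ + √(L² − h²) = 46.140561 + 87.956412 = 134.096973

134.0970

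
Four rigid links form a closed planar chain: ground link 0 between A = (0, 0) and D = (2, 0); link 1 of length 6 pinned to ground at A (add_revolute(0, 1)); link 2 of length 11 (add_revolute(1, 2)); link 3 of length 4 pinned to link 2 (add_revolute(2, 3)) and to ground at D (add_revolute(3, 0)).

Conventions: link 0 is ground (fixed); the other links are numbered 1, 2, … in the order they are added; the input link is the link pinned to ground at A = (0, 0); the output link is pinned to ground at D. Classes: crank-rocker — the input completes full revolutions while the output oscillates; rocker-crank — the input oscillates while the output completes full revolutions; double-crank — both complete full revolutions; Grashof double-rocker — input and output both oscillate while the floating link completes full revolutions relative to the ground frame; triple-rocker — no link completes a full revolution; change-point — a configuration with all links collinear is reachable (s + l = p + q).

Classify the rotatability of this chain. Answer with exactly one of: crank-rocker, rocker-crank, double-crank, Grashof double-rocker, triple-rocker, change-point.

lengths: ground=2, input=6, coupler=11, output=4
sorted: s=2 (shortest), l=11 (longest), p+q=10
s + l = 13 vs p + q = 10
s + l > p + q → non-Grashof → no link fully rotates → triple-rocker

triple-rocker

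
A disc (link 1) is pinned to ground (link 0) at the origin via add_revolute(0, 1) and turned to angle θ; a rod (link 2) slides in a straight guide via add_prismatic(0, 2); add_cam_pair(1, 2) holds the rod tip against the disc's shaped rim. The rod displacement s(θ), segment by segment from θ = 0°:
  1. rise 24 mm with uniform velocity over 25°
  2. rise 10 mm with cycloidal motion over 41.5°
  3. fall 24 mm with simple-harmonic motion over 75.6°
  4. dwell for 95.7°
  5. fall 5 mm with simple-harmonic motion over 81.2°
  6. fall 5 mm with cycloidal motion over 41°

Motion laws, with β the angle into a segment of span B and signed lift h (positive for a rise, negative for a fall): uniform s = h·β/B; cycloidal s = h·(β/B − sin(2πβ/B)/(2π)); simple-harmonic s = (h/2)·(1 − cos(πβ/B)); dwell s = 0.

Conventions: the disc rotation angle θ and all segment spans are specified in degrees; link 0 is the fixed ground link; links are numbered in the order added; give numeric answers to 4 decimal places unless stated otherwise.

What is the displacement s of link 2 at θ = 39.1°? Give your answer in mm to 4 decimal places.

segment 1 (0° to 25°, uniform, h = 24) is passed completely: s = 0.0000 + (24) = 24.0000
θ = 39.1° falls in segment 2 (25° to 66.5°, cycloidal, h = 10): β = 39.1 − 25 = 14.1°, B = 41.5°; Δs = 10·(0.3398 − sin(2π·0.3398)/(2π)) = 2.0525; s = 24.0000 + 2.0525 = 26.0525

26.0525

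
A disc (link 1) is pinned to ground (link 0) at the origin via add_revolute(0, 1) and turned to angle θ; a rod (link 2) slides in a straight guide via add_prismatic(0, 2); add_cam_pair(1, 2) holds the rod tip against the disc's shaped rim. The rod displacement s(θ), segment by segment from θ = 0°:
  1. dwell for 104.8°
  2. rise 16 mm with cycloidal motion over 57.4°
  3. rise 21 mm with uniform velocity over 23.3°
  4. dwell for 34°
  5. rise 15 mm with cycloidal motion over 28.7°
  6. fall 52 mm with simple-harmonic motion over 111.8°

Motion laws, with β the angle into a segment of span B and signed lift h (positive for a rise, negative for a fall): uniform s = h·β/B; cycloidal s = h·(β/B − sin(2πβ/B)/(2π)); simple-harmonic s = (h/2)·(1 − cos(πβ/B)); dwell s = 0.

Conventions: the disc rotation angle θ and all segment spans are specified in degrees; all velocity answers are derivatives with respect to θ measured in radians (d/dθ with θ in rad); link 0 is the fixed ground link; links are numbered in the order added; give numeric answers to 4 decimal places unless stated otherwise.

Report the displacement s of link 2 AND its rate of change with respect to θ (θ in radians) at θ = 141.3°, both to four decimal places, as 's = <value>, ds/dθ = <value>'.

segment 1 (0° to 104.8°, dwell): s unchanged at 0.0000
θ = 141.3° falls in segment 2 (104.8° to 162.2°, cycloidal, h = 16): β = 141.3 − 104.8 = 36.5°, B = 57.4°; Δs = 16·(0.6359 − sin(2π·0.6359)/(2π)) = 12.0937; s = 0.0000 + 12.0937 = 12.0937
velocity in seg [104.8°–162.2°] (cycloidal), θ in radians: β = 36.5° = 0.6370 rad, B = 57.4° = 1.0018 rad; ds/dθ = (h/B)(1 − cos(2πβ/B)) = (16/1.0018)(1 − cos(2π·0.6359)) = 26.465683 mm/rad

s = 12.0937, ds/dθ = 26.4657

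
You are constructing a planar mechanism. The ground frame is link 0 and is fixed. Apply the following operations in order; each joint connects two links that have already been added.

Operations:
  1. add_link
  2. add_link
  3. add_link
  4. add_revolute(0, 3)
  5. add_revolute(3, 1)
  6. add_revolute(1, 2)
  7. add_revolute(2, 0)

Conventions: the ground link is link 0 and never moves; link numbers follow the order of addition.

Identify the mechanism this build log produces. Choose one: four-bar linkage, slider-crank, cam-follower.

links: 4 (incl. ground); joints: 4 revolute, 0 prismatic, 0 higher (cam) pair, forming one closed loop
4 links in a single 4R loop → four-bar linkage

four-bar linkage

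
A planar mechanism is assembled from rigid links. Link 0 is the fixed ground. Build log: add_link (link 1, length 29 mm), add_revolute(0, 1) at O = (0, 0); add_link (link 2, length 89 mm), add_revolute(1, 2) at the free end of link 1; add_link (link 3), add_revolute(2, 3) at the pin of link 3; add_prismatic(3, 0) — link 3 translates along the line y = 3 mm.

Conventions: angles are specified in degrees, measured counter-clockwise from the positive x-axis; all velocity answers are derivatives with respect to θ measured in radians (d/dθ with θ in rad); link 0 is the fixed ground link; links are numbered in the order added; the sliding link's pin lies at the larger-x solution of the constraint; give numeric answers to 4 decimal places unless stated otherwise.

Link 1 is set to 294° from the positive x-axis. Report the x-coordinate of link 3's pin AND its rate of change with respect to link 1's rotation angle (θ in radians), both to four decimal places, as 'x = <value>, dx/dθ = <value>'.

geometry: r = 29 mm, L = 89 mm, e = 3 mm
crank pin P = (r cos θ, r sin θ) = (11.795363, -26.492818)
h = r sin θ − e = -26.492818 − 3 = -29.492818
x = r cos θ + √(L² − h²) = 11.795363 + 83.971267 = 95.766630
dx/dθ = −r sin θ − h·r cos θ/√(L² − h²) (θ in radians; h = -29.492818) = 30.635646

x = 95.7666, dx/dθ = 30.6356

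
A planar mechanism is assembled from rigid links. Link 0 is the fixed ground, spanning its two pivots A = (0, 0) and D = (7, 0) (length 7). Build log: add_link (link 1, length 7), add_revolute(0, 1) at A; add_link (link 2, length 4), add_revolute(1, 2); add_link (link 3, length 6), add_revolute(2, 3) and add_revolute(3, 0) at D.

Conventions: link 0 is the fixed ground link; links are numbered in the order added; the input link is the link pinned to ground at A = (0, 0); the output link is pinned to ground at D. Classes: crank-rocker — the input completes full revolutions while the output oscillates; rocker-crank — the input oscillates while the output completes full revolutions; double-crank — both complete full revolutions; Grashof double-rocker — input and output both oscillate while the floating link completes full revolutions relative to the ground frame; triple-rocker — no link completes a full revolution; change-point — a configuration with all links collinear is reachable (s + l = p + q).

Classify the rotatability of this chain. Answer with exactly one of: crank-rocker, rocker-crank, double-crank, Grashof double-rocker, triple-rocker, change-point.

lengths: ground=7, input=7, coupler=4, output=6
sorted: s=4 (shortest), l=7 (longest), p+q=13
s + l = 11 vs p + q = 13
s + l < p + q (Grashof) with shortest = coupler link → Grashof double-rocker

Grashof double-rocker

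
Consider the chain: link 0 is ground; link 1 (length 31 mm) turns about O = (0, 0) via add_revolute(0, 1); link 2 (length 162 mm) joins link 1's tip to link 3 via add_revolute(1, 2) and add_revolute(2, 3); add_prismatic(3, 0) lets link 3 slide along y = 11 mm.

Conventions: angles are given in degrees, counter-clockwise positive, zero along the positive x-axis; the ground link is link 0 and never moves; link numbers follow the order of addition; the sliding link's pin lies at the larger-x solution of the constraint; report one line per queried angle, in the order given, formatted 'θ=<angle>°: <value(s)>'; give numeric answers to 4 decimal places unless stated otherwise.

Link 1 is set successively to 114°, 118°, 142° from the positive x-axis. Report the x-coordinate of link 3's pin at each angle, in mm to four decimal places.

geometry: r = 31 mm, L = 162 mm, e = 11 mm
θ=114°: crank pin P = (r cos θ, r sin θ) = (-12.608836, 28.319909)
θ=114°: h = r sin θ − e = 28.319909 − 11 = 17.319909
θ=114°: x = r cos θ + √(L² − h²) = -12.608836 + 161.071477 = 148.462641
θ=118°: crank pin P = (r cos θ, r sin θ) = (-14.553618, 27.371375)
θ=118°: h = r sin θ − e = 27.371375 − 11 = 16.371375
θ=118°: x = r cos θ + √(L² − h²) = -14.553618 + 161.170649 = 146.617030
θ=142°: crank pin P = (r cos θ, r sin θ) = (-24.428333, 19.085506)
θ=142°: h = r sin θ − e = 19.085506 − 11 = 8.085506
θ=142°: x = r cos θ + √(L² − h²) = -24.428333 + 161.798098 = 137.369765

θ=114°: 148.4626
θ=118°: 146.6170
θ=142°: 137.3698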